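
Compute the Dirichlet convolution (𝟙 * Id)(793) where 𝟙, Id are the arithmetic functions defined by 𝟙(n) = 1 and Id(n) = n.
(𝟙 * Id)(793) = 868

Divisors of 793: [1, 13, 61, 793]. For each d | 793:
  d = 1: 𝟙(1) · Id(793/1) = 1 · 793 = 793
  d = 13: 𝟙(13) · Id(793/13) = 1 · 61 = 61
  d = 61: 𝟙(61) · Id(793/61) = 1 · 13 = 13
  d = 793: 𝟙(793) · Id(793/793) = 1 · 1 = 1
Summing: (𝟙 * Id)(793) = 793 + 61 + 13 + 1 = 868.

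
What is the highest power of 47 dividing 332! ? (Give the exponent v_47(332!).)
v_47(332!) = 7

Legendre's formula: v_p(n!) = Σ_{k ≥ 1} ⌊n / p^k⌋. For p = 47, n = 332, the terms are:
  ⌊332/47^1⌋ = ⌊332/47⌋ = 7
(the next term ⌊332/47^2⌋ = 0, terminating the sum). Summing: v_47(332!) = 7 = 7.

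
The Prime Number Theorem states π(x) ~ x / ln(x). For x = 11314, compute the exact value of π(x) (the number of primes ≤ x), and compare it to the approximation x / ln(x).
π(11314) = 1367;  x/ln(x) ≈ 1212.15;  relative error ≈ 11.33%.

Directly count primes up to 11314: π(11314) = 1367. The PNT approximation gives 11314/ln(11314) ≈ 11314/9.33380 ≈ 1212.15. Relative error (π(x) − x/ln(x)) / π(x) ≈ 11.33%; the approximation is known to undercount slightly (Li(x) is a better estimate).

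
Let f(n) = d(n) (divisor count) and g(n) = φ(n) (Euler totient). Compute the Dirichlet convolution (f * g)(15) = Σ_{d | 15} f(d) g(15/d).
(d * φ)(15) = 24

Divisors of 15: [1, 3, 5, 15]. For each d | 15:
  d = 1: d(1) · φ(15/1) = 1 · 8 = 8
  d = 3: d(3) · φ(15/3) = 2 · 4 = 8
  d = 5: d(5) · φ(15/5) = 2 · 2 = 4
  d = 15: d(15) · φ(15/15) = 4 · 1 = 4
Summing: (d * φ)(15) = 8 + 8 + 4 + 4 = 24.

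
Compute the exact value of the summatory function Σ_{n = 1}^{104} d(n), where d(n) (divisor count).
Σ_{n ≤ 104} d(n) = 502

Compute d(n) for each 1 ≤ n ≤ 104: d(1) = 1, d(2) = 2, d(3) = 2, d(4) = 3, d(5) = 2, d(6) = 4, d(7) = 2, d(8) = 4, d(9) = 3, d(10) = 4, d(11) = 2, d(12) = 6, d(13) = 2, d(14) = 4, d(15) = 4, d(16) = 5, d(17) = 2, d(18) = 6, d(19) = 2, d(20) = 6, d(21) = 4, d(22) = 4, d(23) = 2, d(24) = 8, d(25) = 3, d(26) = 4, d(27) = 4, d(28) = 6, d(29) = 2, d(30) = 8, d(31) = 2, d(32) = 6, d(33) = 4, d(34) = 4, d(35) = 4, d(36) = 9, d(37) = 2, d(38) = 4, d(39) = 4, d(40) = 8, d(41) = 2, d(42) = 8, d(43) = 2, d(44) = 6, d(45) = 6, d(46) = 4, d(47) = 2, d(48) = 10, d(49) = 3, d(50) = 6, d(51) = 4, d(52) = 6, d(53) = 2, d(54) = 8, d(55) = 4, d(56) = 8, d(57) = 4, d(58) = 4, d(59) = 2, d(60) = 12, d(61) = 2, d(62) = 4, d(63) = 6, d(64) = 7, d(65) = 4, d(66) = 8, d(67) = 2, d(68) = 6, d(69) = 4, d(70) = 8, d(71) = 2, d(72) = 12, d(73) = 2, d(74) = 4, d(75) = 6, d(76) = 6, d(77) = 4, d(78) = 8, d(79) = 2, d(80) = 10, d(81) = 5, d(82) = 4, d(83) = 2, d(84) = 12, d(85) = 4, d(86) = 4, d(87) = 4, d(88) = 8, d(89) = 2, d(90) = 12, d(91) = 4, d(92) = 6, d(93) = 4, d(94) = 4, d(95) = 4, d(96) = 12, d(97) = 2, d(98) = 6, d(99) = 6, d(100) = 9, d(101) = 2, d(102) = 8, d(103) = 2, d(104) = 8. Summing all 104 values: 502. (Dirichlet's divisor formula: Σ_{n ≤ x} d(n) = x ln(x) + (2γ − 1) x + O(√x). For x = 104, the asymptotic estimate is ≈ 499.08.)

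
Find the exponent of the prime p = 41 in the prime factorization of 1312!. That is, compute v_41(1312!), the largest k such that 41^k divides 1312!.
v_41(1312!) = 32

Legendre's formula: v_p(n!) = Σ_{k ≥ 1} ⌊n / p^k⌋. For p = 41, n = 1312, the terms are:
  ⌊1312/41^1⌋ = ⌊1312/41⌋ = 32
(the next term ⌊1312/41^2⌋ = 0, terminating the sum). Summing: v_41(1312!) = 32 = 32.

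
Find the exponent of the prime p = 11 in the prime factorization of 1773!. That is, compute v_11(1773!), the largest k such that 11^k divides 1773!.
v_11(1773!) = 176

Legendre's formula: v_p(n!) = Σ_{k ≥ 1} ⌊n / p^k⌋. For p = 11, n = 1773, the terms are:
  ⌊1773/11^1⌋ = ⌊1773/11⌋ = 161
  ⌊1773/11^2⌋ = ⌊1773/121⌋ = 14
  ⌊1773/11^3⌋ = ⌊1773/1331⌋ = 1
(the next term ⌊1773/11^4⌋ = 0, terminating the sum). Summing: v_11(1773!) = 161 + 14 + 1 = 176.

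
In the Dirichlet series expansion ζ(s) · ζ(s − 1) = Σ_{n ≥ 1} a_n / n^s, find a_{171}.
σ(171) = 260

In the product (Σ m^0/m^s)(Σ k / k^s) = Σ (Σ_{d | n} d) / n^s, the coefficient of 1/n^s is σ(n) = Σ_{d | n} d. For n = 171, divisors are [1, 3, 9, 19, 57, 171]; summing: σ(171) = 260.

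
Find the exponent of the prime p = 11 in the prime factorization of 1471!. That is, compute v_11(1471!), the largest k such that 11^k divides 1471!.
v_11(1471!) = 146

Legendre's formula: v_p(n!) = Σ_{k ≥ 1} ⌊n / p^k⌋. For p = 11, n = 1471, the terms are:
  ⌊1471/11^1⌋ = ⌊1471/11⌋ = 133
  ⌊1471/11^2⌋ = ⌊1471/121⌋ = 12
  ⌊1471/11^3⌋ = ⌊1471/1331⌋ = 1
(the next term ⌊1471/11^4⌋ = 0, terminating the sum). Summing: v_11(1471!) = 133 + 12 + 1 = 146.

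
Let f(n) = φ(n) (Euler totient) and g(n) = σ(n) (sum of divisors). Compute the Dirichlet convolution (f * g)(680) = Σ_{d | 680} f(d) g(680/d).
(φ * σ)(680) = 10880

Divisors of 680: [1, 2, 4, 5, 8, 10, 17, 20, 34, 40, 68, 85, 136, 170, 340, 680]. For each d | 680:
  d = 1: φ(1) · σ(680/1) = 1 · 1620 = 1620
  d = 2: φ(2) · σ(680/2) = 1 · 756 = 756
  d = 4: φ(4) · σ(680/4) = 2 · 324 = 648
  d = 5: φ(5) · σ(680/5) = 4 · 270 = 1080
  d = 8: φ(8) · σ(680/8) = 4 · 108 = 432
  d = 10: φ(10) · σ(680/10) = 4 · 126 = 504
  d = 17: φ(17) · σ(680/17) = 16 · 90 = 1440
  d = 20: φ(20) · σ(680/20) = 8 · 54 = 432
  d = 34: φ(34) · σ(680/34) = 16 · 42 = 672
  d = 40: φ(40) · σ(680/40) = 16 · 18 = 288
  d = 68: φ(68) · σ(680/68) = 32 · 18 = 576
  d = 85: φ(85) · σ(680/85) = 64 · 15 = 960
  d = 136: φ(136) · σ(680/136) = 64 · 6 = 384
  d = 170: φ(170) · σ(680/170) = 64 · 7 = 448
  d = 340: φ(340) · σ(680/340) = 128 · 3 = 384
  d = 680: φ(680) · σ(680/680) = 256 · 1 = 256
Summing: (φ * σ)(680) = 1620 + 756 + 648 + 1080 + 432 + 504 + 1440 + 432 + 672 + 288 + 576 + 960 + 384 + 448 + 384 + 256 = 10880.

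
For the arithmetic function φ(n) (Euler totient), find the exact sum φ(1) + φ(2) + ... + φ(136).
Σ_{n ≤ 136} φ(n) = 5634

Compute φ(n) for each 1 ≤ n ≤ 136: φ(1) = 1, φ(2) = 1, φ(3) = 2, φ(4) = 2, φ(5) = 4, φ(6) = 2, φ(7) = 6, φ(8) = 4, φ(9) = 6, φ(10) = 4, φ(11) = 10, φ(12) = 4, φ(13) = 12, φ(14) = 6, φ(15) = 8, φ(16) = 8, φ(17) = 16, φ(18) = 6, φ(19) = 18, φ(20) = 8, φ(21) = 12, φ(22) = 10, φ(23) = 22, φ(24) = 8, φ(25) = 20, φ(26) = 12, φ(27) = 18, φ(28) = 12, φ(29) = 28, φ(30) = 8, φ(31) = 30, φ(32) = 16, φ(33) = 20, φ(34) = 16, φ(35) = 24, φ(36) = 12, φ(37) = 36, φ(38) = 18, φ(39) = 24, φ(40) = 16, φ(41) = 40, φ(42) = 12, φ(43) = 42, φ(44) = 20, φ(45) = 24, φ(46) = 22, φ(47) = 46, φ(48) = 16, φ(49) = 42, φ(50) = 20, φ(51) = 32, φ(52) = 24, φ(53) = 52, φ(54) = 18, φ(55) = 40, φ(56) = 24, φ(57) = 36, φ(58) = 28, φ(59) = 58, φ(60) = 16, φ(61) = 60, φ(62) = 30, φ(63) = 36, φ(64) = 32, φ(65) = 48, φ(66) = 20, φ(67) = 66, φ(68) = 32, φ(69) = 44, φ(70) = 24, φ(71) = 70, φ(72) = 24, φ(73) = 72, φ(74) = 36, φ(75) = 40, φ(76) = 36, φ(77) = 60, φ(78) = 24, φ(79) = 78, φ(80) = 32, φ(81) = 54, φ(82) = 40, φ(83) = 82, φ(84) = 24, φ(85) = 64, φ(86) = 42, φ(87) = 56, φ(88) = 40, φ(89) = 88, φ(90) = 24, φ(91) = 72, φ(92) = 44, φ(93) = 60, φ(94) = 46, φ(95) = 72, φ(96) = 32, φ(97) = 96, φ(98) = 42, φ(99) = 60, φ(100) = 40, φ(101) = 100, φ(102) = 32, φ(103) = 102, φ(104) = 48, φ(105) = 48, φ(106) = 52, φ(107) = 106, φ(108) = 36, φ(109) = 108, φ(110) = 40, φ(111) = 72, φ(112) = 48, φ(113) = 112, φ(114) = 36, φ(115) = 88, φ(116) = 56, φ(117) = 72, φ(118) = 58, φ(119) = 96, φ(120) = 32, φ(121) = 110, φ(122) = 60, φ(123) = 80, φ(124) = 60, φ(125) = 100, φ(126) = 36, φ(127) = 126, φ(128) = 64, φ(129) = 84, φ(130) = 48, φ(131) = 130, φ(132) = 40, φ(133) = 108, φ(134) = 66, φ(135) = 72, φ(136) = 64. Summing all 136 values: 5634. (Average order: Σ_{n ≤ x} φ(n) ~ (3/π²) x². For x = 136, (3/π²)·136² ≈ 5622.11.)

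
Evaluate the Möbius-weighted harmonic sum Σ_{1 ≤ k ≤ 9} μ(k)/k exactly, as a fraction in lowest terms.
Σ μ(k)/k = -1/105

Values of μ(k) for 1 ≤ k ≤ 9: μ(1) = 1, μ(2) = -1, μ(3) = -1, μ(5) = -1, μ(6) = 1, μ(7) = -1, with μ = 0 on non-squarefree integers. Summing μ(k)/k for k where μ(k) ≠ 0 gives -1/105 ≈ -0.0095. (PNT ⟺ this sum → 0 as n → ∞.)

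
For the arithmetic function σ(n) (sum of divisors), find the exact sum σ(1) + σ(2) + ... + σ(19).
Σ_{n ≤ 19} σ(n) = 297

Compute σ(n) for each 1 ≤ n ≤ 19: σ(1) = 1, σ(2) = 3, σ(3) = 4, σ(4) = 7, σ(5) = 6, σ(6) = 12, σ(7) = 8, σ(8) = 15, σ(9) = 13, σ(10) = 18, σ(11) = 12, σ(12) = 28, σ(13) = 14, σ(14) = 24, σ(15) = 24, σ(16) = 31, σ(17) = 18, σ(18) = 39, σ(19) = 20. Summing all 19 values: 297. (Average order: Σ_{n ≤ x} σ(n) ~ (π²/12) x². For x = 19, (π²/12)·19² ≈ 296.91.)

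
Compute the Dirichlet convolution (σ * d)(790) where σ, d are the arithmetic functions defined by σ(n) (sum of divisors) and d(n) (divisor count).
(σ * d)(790) = 3280

Divisors of 790: [1, 2, 5, 10, 79, 158, 395, 790]. For each d | 790:
  d = 1: σ(1) · d(790/1) = 1 · 8 = 8
  d = 2: σ(2) · d(790/2) = 3 · 4 = 12
  d = 5: σ(5) · d(790/5) = 6 · 4 = 24
  d = 10: σ(10) · d(790/10) = 18 · 2 = 36
  d = 79: σ(79) · d(790/79) = 80 · 4 = 320
  d = 158: σ(158) · d(790/158) = 240 · 2 = 480
  d = 395: σ(395) · d(790/395) = 480 · 2 = 960
  d = 790: σ(790) · d(790/790) = 1440 · 1 = 1440
Summing: (σ * d)(790) = 8 + 12 + 24 + 36 + 320 + 480 + 960 + 1440 = 3280.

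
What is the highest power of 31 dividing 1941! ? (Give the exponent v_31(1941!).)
v_31(1941!) = 64

Legendre's formula: v_p(n!) = Σ_{k ≥ 1} ⌊n / p^k⌋. For p = 31, n = 1941, the terms are:
  ⌊1941/31^1⌋ = ⌊1941/31⌋ = 62
  ⌊1941/31^2⌋ = ⌊1941/961⌋ = 2
(the next term ⌊1941/31^3⌋ = 0, terminating the sum). Summing: v_31(1941!) = 62 + 2 = 64.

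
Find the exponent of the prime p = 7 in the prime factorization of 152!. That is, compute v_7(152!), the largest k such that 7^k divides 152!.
v_7(152!) = 24

Legendre's formula: v_p(n!) = Σ_{k ≥ 1} ⌊n / p^k⌋. For p = 7, n = 152, the terms are:
  ⌊152/7^1⌋ = ⌊152/7⌋ = 21
  ⌊152/7^2⌋ = ⌊152/49⌋ = 3
(the next term ⌊152/7^3⌋ = 0, terminating the sum). Summing: v_7(152!) = 21 + 3 = 24.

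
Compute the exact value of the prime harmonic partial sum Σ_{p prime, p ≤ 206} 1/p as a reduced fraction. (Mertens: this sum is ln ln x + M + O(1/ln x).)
Σ 1/p = 15202313841027497739047080375538859939135227730139536997746371469607707132833646367/7799922041683461553249199106329813876687996789903550945093032474868511536164700810

π(206) = 46, so the primes ≤ 206 are [2, 3, 5, 7, 11, 13, 17, 19, 23, 29, 31, 37, 41, 43, 47, 53, 59, 61, 67, 71, 73, 79, 83, 89, 97, 101, 103, 107, 109, 113, 127, 131, 137, 139, 149, 151, 157, 163, 167, 173, 179, 181, 191, 193, 197, 199]. Summing 1/p over these primes: 15202313841027497739047080375538859939135227730139536997746371469607707132833646367/7799922041683461553249199106329813876687996789903550945093032474868511536164700810 ≈ 1.9490. Mertens estimate ln ln(206) + 0.2615 ≈ 1.9344.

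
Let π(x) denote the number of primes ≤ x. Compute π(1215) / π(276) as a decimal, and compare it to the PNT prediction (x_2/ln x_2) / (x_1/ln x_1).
π(1215)/π(276) = 198/58 ≈ 3.4138;  PNT prediction ≈ 3.4836.

π(276) = 58 and π(1215) = 198, so π(1215)/π(276) ≈ 3.4138. The PNT-predicted ratio is (1215/ln(1215)) / (276/ln(276)) ≈ 3.4836. The two agree to within a few percent, as expected.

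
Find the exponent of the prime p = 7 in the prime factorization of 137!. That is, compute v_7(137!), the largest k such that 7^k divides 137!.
v_7(137!) = 21

Legendre's formula: v_p(n!) = Σ_{k ≥ 1} ⌊n / p^k⌋. For p = 7, n = 137, the terms are:
  ⌊137/7^1⌋ = ⌊137/7⌋ = 19
  ⌊137/7^2⌋ = ⌊137/49⌋ = 2
(the next term ⌊137/7^3⌋ = 0, terminating the sum). Summing: v_7(137!) = 19 + 2 = 21.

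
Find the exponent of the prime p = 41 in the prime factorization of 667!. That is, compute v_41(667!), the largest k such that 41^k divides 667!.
v_41(667!) = 16

Legendre's formula: v_p(n!) = Σ_{k ≥ 1} ⌊n / p^k⌋. For p = 41, n = 667, the terms are:
  ⌊667/41^1⌋ = ⌊667/41⌋ = 16
(the next term ⌊667/41^2⌋ = 0, terminating the sum). Summing: v_41(667!) = 16 = 16.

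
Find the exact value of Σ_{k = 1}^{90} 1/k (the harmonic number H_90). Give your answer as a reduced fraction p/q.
H_90 = 3653182778990767589396015372875328285861/718766754945489455304472257065075294400

Direct summation: H_90 = 1 + 1/2 + ... + 1/90. The least common denominator is lcm(1, ..., 90) = 718766754945489455304472257065075294400; over this denominator the numerator is 718766754945489455304472257065075294400 + 359383377472744727652236128532537647200 + 239588918315163151768157419021691764800 + 179691688736372363826118064266268823600 + 143753350989097891060894451413015058880 + 119794459157581575884078709510845882400 + 102680964992212779329210322437867899200 + 89845844368186181913059032133134411800 + 79862972771721050589385806340563921600 + 71876675494548945530447225706507529440 + 65342432267771768664042932460461390400 + 59897229578790787942039354755422941200 + 55289750380422265792651712081928868800 + 51340482496106389664605161218933949600 + 47917783663032630353631483804338352960 + 44922922184093090956529516066567205900 + 42280397349734673841439544533239723200 + 39931486385860525294692903170281960800 + 37829829207657339752866960898161857600 + 35938337747274472765223612853253764720 + 34226988330737593109736774145955966400 + 32671216133885884332021466230230695200 + 31250728475890845882803141611525012800 + 29948614789395393971019677377711470600 + 28750670197819578212178890282603011776 + 27644875190211132896325856040964434400 + 26620990923907016863128602113521307200 + 25670241248053194832302580609466974800 + 24785060515361705355326629553968113600 + 23958891831516315176815741902169176480 + 23186024353080305009821685711776622400 + 22461461092046545478264758033283602950 + 21780810755923922888014310820153796800 + 21140198674867336920719772266619861600 + 20536192998442555865842064487573579840 + 19965743192930262647346451585140980400 + 19426128512040255548769520461218251200 + 18914914603828669876433480449080928800 + 18429916793474088597550570693976289600 + 17969168873637236382611806426626882360 + 17530896462085108665962737977196958400 + 17113494165368796554868387072977983200 + 16715505928964871053592378071280820800 + 16335608066942942166010733115115347600 + 15972594554344210117877161268112784320 + 15625364237945422941401570805762506400 + 15292909679691265006478133129044155200 + 14974307394697696985509838688855735300 + 14668709284601825618458617491123985600 + 14375335098909789106089445141301505888 + 14093465783244891280479848177746574400 + 13822437595105566448162928020482217200 + 13561636885763951986876835038963684800 + 13310495461953508431564301056760653600 + 13068486453554353732808586492092278080 + 12835120624026597416151290304733487400 + 12609943069219113250955653632720619200 + 12392530257680852677663314776984056800 + 12182487371957448394991055204492801600 + 11979445915758157588407870951084588240 + 11783061556483433693515938640411070400 + 11593012176540152504910842855888311200 + 11408996110245864369912258048651988800 + 11230730546023272739132379016641801475 + 11057950076084453158530342416385773760 + 10890405377961961444007155410076898400 + 10727862014111782914992123239777243200 + 10570099337433668460359886133309930800 + 10416909491963615294267713870508337600 + 10268096499221277932921032243786789920 + 10123475421767457116964397986832046400 + 9982871596465131323673225792570490200 + 9846119930760129524718798041987332800 + 9713064256020127774384760230609125600 + 9583556732606526070726296760867670592 + 9457457301914334938216740224540464400 + 9334633181110252666291847494351627200 + 9214958396737044298775285346988144800 + 9098313353740372851955345026140193600 + 8984584436818618191305903213313441180 + 8873663641302338954376200704507102400 + 8765448231042554332981368988598479200 + 8659840421029993437403280205603316800 + 8556747082684398277434193536488991600 + 8456079469946934768287908906647944640 + 8357752964482435526796189035640410400 + 8261686838453901785108876517989371200 + 8167804033471471083005366557557673800 + 8076030954443701744994070304101969600 + 7986297277172105058938580634056392160 = 3653182778990767589396015372875328285861, so H_90 = 3653182778990767589396015372875328285861/718766754945489455304472257065075294400 (already in lowest terms) ≈ 5.08257. (The PNT-adjacent estimate ln(90) + γ ≈ 5.07703 matches within O(1/n).)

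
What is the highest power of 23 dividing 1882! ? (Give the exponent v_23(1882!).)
v_23(1882!) = 84

Legendre's formula: v_p(n!) = Σ_{k ≥ 1} ⌊n / p^k⌋. For p = 23, n = 1882, the terms are:
  ⌊1882/23^1⌋ = ⌊1882/23⌋ = 81
  ⌊1882/23^2⌋ = ⌊1882/529⌋ = 3
(the next term ⌊1882/23^3⌋ = 0, terminating the sum). Summing: v_23(1882!) = 81 + 3 = 84.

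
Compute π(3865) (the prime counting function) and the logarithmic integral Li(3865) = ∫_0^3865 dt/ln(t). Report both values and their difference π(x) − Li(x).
π(3865) = 536;  Li(3865) ≈ 549.05;  π(x) − Li(x) ≈ -13.05.

Direct count of primes ≤ 3865 gives π(3865) = 536. Numerical evaluation of the logarithmic integral gives Li(3865) ≈ 549.05. The difference π(x) − Li(x) ≈ -13.05 is typically negative for small/moderate x (Li(x) overestimates), though Littlewood's theorem shows this sign changes infinitely often.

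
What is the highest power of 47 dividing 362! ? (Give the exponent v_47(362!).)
v_47(362!) = 7

Legendre's formula: v_p(n!) = Σ_{k ≥ 1} ⌊n / p^k⌋. For p = 47, n = 362, the terms are:
  ⌊362/47^1⌋ = ⌊362/47⌋ = 7
(the next term ⌊362/47^2⌋ = 0, terminating the sum). Summing: v_47(362!) = 7 = 7.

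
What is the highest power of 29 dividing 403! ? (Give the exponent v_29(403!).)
v_29(403!) = 13

Legendre's formula: v_p(n!) = Σ_{k ≥ 1} ⌊n / p^k⌋. For p = 29, n = 403, the terms are:
  ⌊403/29^1⌋ = ⌊403/29⌋ = 13
(the next term ⌊403/29^2⌋ = 0, terminating the sum). Summing: v_29(403!) = 13 = 13.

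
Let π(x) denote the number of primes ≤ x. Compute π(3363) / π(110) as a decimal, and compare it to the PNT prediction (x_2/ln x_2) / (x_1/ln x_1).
π(3363)/π(110) = 474/29 ≈ 16.3448;  PNT prediction ≈ 17.6966.

π(110) = 29 and π(3363) = 474, so π(3363)/π(110) ≈ 16.3448. The PNT-predicted ratio is (3363/ln(3363)) / (110/ln(110)) ≈ 17.6966. The two agree to within a few percent, as expected.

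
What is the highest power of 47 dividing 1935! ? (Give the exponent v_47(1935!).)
v_47(1935!) = 41

Legendre's formula: v_p(n!) = Σ_{k ≥ 1} ⌊n / p^k⌋. For p = 47, n = 1935, the terms are:
  ⌊1935/47^1⌋ = ⌊1935/47⌋ = 41
(the next term ⌊1935/47^2⌋ = 0, terminating the sum). Summing: v_47(1935!) = 41 = 41.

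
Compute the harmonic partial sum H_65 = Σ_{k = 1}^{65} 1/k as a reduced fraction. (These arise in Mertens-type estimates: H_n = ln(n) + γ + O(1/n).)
H_65 = 625192648726870088010174299/131362987122535807501262400

Direct summation: H_65 = 1 + 1/2 + ... + 1/65. The least common denominator is lcm(1, ..., 65) = 1182266884102822267511361600; over this denominator the numerator is 1182266884102822267511361600 + 591133442051411133755680800 + 394088961367607422503787200 + 295566721025705566877840400 + 236453376820564453502272320 + 197044480683803711251893600 + 168895269157546038215908800 + 147783360512852783438920200 + 131362987122535807501262400 + 118226688410282226751136160 + 107478807645711115228305600 + 98522240341901855625946800 + 90943606469447866731643200 + 84447634578773019107954400 + 78817792273521484500757440 + 73891680256426391719460100 + 69545110829577780441844800 + 65681493561267903750631200 + 62224572847516961447966400 + 59113344205141113375568080 + 56298423052515346071969600 + 53739403822855557614152800 + 51402908004470533370059200 + 49261120170950927812973400 + 47290675364112890700454464 + 45471803234723933365821600 + 43787662374178602500420800 + 42223817289386509553977200 + 40767823589752491983150400 + 39408896136760742250378720 + 38137641422671686048753600 + 36945840128213195859730050 + 35826269215237038409435200 + 34772555414788890220922400 + 33779053831509207643181760 + 32840746780633951875315600 + 31953159029806007230036800 + 31112286423758480723983200 + 30314535489815955577214400 + 29556672102570556687784040 + 28835777661044445549057600 + 28149211526257673035984800 + 27494578700065634128171200 + 26869701911427778807076400 + 26272597424507161500252480 + 25701454002235266685029600 + 25154614555379197181092800 + 24630560085475463906486700 + 24127895593935148316558400 + 23645337682056445350227232 + 23181703609859260147281600 + 22735901617361966682910800 + 22306922341562684292667200 + 21893831187089301250210400 + 21495761529142223045661120 + 21111908644693254776988600 + 20741524282505653815988800 + 20383911794876245991575200 + 20038421764454614703582400 + 19704448068380371125189360 + 19381424329554463401825600 + 19068820711335843024376800 + 18766141017505115357323200 + 18472920064106597929865025 + 18188721293889573346328640 = 5626733838541830792091568691, so H_65 = 5626733838541830792091568691/1182266884102822267511361600; reducing by gcd(5626733838541830792091568691, 1182266884102822267511361600) = 9 gives 625192648726870088010174299/131362987122535807501262400 ≈ 4.75928. (The PNT-adjacent estimate ln(65) + γ ≈ 4.75160 matches within O(1/n).)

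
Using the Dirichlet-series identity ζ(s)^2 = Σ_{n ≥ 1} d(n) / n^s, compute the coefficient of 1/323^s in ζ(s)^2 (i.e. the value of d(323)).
d(323) = 4

ζ(s)^2 = (Σ 1/m^s)(Σ 1/k^s). The coefficient of 1/n^s in the product is the number of ordered pairs (m, k) with mk = n, which equals d(n). For n = 323, divisors are [1, 17, 19, 323], so d(323) = 4.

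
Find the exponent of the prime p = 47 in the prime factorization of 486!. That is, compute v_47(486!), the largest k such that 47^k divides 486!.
v_47(486!) = 10

Legendre's formula: v_p(n!) = Σ_{k ≥ 1} ⌊n / p^k⌋. For p = 47, n = 486, the terms are:
  ⌊486/47^1⌋ = ⌊486/47⌋ = 10
(the next term ⌊486/47^2⌋ = 0, terminating the sum). Summing: v_47(486!) = 10 = 10.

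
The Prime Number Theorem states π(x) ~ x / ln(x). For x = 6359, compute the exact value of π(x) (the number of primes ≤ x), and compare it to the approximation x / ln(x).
π(6359) = 828;  x/ln(x) ≈ 726.11;  relative error ≈ 12.31%.

Directly count primes up to 6359: π(6359) = 828. The PNT approximation gives 6359/ln(6359) ≈ 6359/8.75763 ≈ 726.11. Relative error (π(x) − x/ln(x)) / π(x) ≈ 12.31%; the approximation is known to undercount slightly (Li(x) is a better estimate).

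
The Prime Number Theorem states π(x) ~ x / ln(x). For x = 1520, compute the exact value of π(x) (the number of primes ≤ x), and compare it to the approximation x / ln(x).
π(1520) = 240;  x/ln(x) ≈ 207.47;  relative error ≈ 13.56%.

Directly count primes up to 1520: π(1520) = 240. The PNT approximation gives 1520/ln(1520) ≈ 1520/7.32647 ≈ 207.47. Relative error (π(x) − x/ln(x)) / π(x) ≈ 13.56%; the approximation is known to undercount slightly (Li(x) is a better estimate).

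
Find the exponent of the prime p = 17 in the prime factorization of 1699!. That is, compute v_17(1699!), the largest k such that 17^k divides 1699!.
v_17(1699!) = 104

Legendre's formula: v_p(n!) = Σ_{k ≥ 1} ⌊n / p^k⌋. For p = 17, n = 1699, the terms are:
  ⌊1699/17^1⌋ = ⌊1699/17⌋ = 99
  ⌊1699/17^2⌋ = ⌊1699/289⌋ = 5
(the next term ⌊1699/17^3⌋ = 0, terminating the sum). Summing: v_17(1699!) = 99 + 5 = 104.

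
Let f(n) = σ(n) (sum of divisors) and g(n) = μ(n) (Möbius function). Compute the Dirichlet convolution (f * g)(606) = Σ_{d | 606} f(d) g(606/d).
(σ * μ)(606) = 606

Divisors of 606: [1, 2, 3, 6, 101, 202, 303, 606]. For each d | 606:
  d = 1: σ(1) · μ(606/1) = 1 · -1 = -1
  d = 2: σ(2) · μ(606/2) = 3 · 1 = 3
  d = 3: σ(3) · μ(606/3) = 4 · 1 = 4
  d = 6: σ(6) · μ(606/6) = 12 · -1 = -12
  d = 101: σ(101) · μ(606/101) = 102 · 1 = 102
  d = 202: σ(202) · μ(606/202) = 306 · -1 = -306
  d = 303: σ(303) · μ(606/303) = 408 · -1 = -408
  d = 606: σ(606) · μ(606/606) = 1224 · 1 = 1224
Summing: (σ * μ)(606) = -1 + 3 + 4 + -12 + 102 + -306 + -408 + 1224 = 606.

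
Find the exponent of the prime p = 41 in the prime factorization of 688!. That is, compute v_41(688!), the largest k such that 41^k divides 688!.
v_41(688!) = 16

Legendre's formula: v_p(n!) = Σ_{k ≥ 1} ⌊n / p^k⌋. For p = 41, n = 688, the terms are:
  ⌊688/41^1⌋ = ⌊688/41⌋ = 16
(the next term ⌊688/41^2⌋ = 0, terminating the sum). Summing: v_41(688!) = 16 = 16.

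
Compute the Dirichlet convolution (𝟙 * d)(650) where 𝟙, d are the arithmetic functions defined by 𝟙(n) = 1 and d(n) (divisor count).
(𝟙 * d)(650) = 54

Divisors of 650: [1, 2, 5, 10, 13, 25, 26, 50, 65, 130, 325, 650]. For each d | 650:
  d = 1: 𝟙(1) · d(650/1) = 1 · 12 = 12
  d = 2: 𝟙(2) · d(650/2) = 1 · 6 = 6
  d = 5: 𝟙(5) · d(650/5) = 1 · 8 = 8
  d = 10: 𝟙(10) · d(650/10) = 1 · 4 = 4
  d = 13: 𝟙(13) · d(650/13) = 1 · 6 = 6
  d = 25: 𝟙(25) · d(650/25) = 1 · 4 = 4
  d = 26: 𝟙(26) · d(650/26) = 1 · 3 = 3
  d = 50: 𝟙(50) · d(650/50) = 1 · 2 = 2
  d = 65: 𝟙(65) · d(650/65) = 1 · 4 = 4
  d = 130: 𝟙(130) · d(650/130) = 1 · 2 = 2
  d = 325: 𝟙(325) · d(650/325) = 1 · 2 = 2
  d = 650: 𝟙(650) · d(650/650) = 1 · 1 = 1
Summing: (𝟙 * d)(650) = 12 + 6 + 8 + 4 + 6 + 4 + 3 + 2 + 4 + 2 + 2 + 1 = 54.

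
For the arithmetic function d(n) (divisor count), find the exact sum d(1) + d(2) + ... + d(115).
Σ_{n ≤ 115} d(n) = 566

Compute d(n) for each 1 ≤ n ≤ 115: d(1) = 1, d(2) = 2, d(3) = 2, d(4) = 3, d(5) = 2, d(6) = 4, d(7) = 2, d(8) = 4, d(9) = 3, d(10) = 4, d(11) = 2, d(12) = 6, d(13) = 2, d(14) = 4, d(15) = 4, d(16) = 5, d(17) = 2, d(18) = 6, d(19) = 2, d(20) = 6, d(21) = 4, d(22) = 4, d(23) = 2, d(24) = 8, d(25) = 3, d(26) = 4, d(27) = 4, d(28) = 6, d(29) = 2, d(30) = 8, d(31) = 2, d(32) = 6, d(33) = 4, d(34) = 4, d(35) = 4, d(36) = 9, d(37) = 2, d(38) = 4, d(39) = 4, d(40) = 8, d(41) = 2, d(42) = 8, d(43) = 2, d(44) = 6, d(45) = 6, d(46) = 4, d(47) = 2, d(48) = 10, d(49) = 3, d(50) = 6, d(51) = 4, d(52) = 6, d(53) = 2, d(54) = 8, d(55) = 4, d(56) = 8, d(57) = 4, d(58) = 4, d(59) = 2, d(60) = 12, d(61) = 2, d(62) = 4, d(63) = 6, d(64) = 7, d(65) = 4, d(66) = 8, d(67) = 2, d(68) = 6, d(69) = 4, d(70) = 8, d(71) = 2, d(72) = 12, d(73) = 2, d(74) = 4, d(75) = 6, d(76) = 6, d(77) = 4, d(78) = 8, d(79) = 2, d(80) = 10, d(81) = 5, d(82) = 4, d(83) = 2, d(84) = 12, d(85) = 4, d(86) = 4, d(87) = 4, d(88) = 8, d(89) = 2, d(90) = 12, d(91) = 4, d(92) = 6, d(93) = 4, d(94) = 4, d(95) = 4, d(96) = 12, d(97) = 2, d(98) = 6, d(99) = 6, d(100) = 9, d(101) = 2, d(102) = 8, d(103) = 2, d(104) = 8, d(105) = 8, d(106) = 4, d(107) = 2, d(108) = 12, d(109) = 2, d(110) = 8, d(111) = 4, d(112) = 10, d(113) = 2, d(114) = 8, d(115) = 4. Summing all 115 values: 566. (Dirichlet's divisor formula: Σ_{n ≤ x} d(n) = x ln(x) + (2γ − 1) x + O(√x). For x = 115, the asymptotic estimate is ≈ 563.43.)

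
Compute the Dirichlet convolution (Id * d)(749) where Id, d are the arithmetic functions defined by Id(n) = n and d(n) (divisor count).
(Id * d)(749) = 981

Divisors of 749: [1, 7, 107, 749]. For each d | 749:
  d = 1: Id(1) · d(749/1) = 1 · 4 = 4
  d = 7: Id(7) · d(749/7) = 7 · 2 = 14
  d = 107: Id(107) · d(749/107) = 107 · 2 = 214
  d = 749: Id(749) · d(749/749) = 749 · 1 = 749
Summing: (Id * d)(749) = 4 + 14 + 214 + 749 = 981.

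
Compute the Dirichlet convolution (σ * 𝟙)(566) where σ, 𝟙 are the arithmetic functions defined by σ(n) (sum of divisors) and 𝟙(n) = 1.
(σ * 𝟙)(566) = 1140

Divisors of 566: [1, 2, 283, 566]. For each d | 566:
  d = 1: σ(1) · 𝟙(566/1) = 1 · 1 = 1
  d = 2: σ(2) · 𝟙(566/2) = 3 · 1 = 3
  d = 283: σ(283) · 𝟙(566/283) = 284 · 1 = 284
  d = 566: σ(566) · 𝟙(566/566) = 852 · 1 = 852
Summing: (σ * 𝟙)(566) = 1 + 3 + 284 + 852 = 1140.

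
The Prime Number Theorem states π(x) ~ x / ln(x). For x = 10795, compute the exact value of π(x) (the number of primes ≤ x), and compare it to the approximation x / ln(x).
π(10795) = 1314;  x/ln(x) ≈ 1162.40;  relative error ≈ 11.54%.

Directly count primes up to 10795: π(10795) = 1314. The PNT approximation gives 10795/ln(10795) ≈ 10795/9.28684 ≈ 1162.40. Relative error (π(x) − x/ln(x)) / π(x) ≈ 11.54%; the approximation is known to undercount slightly (Li(x) is a better estimate).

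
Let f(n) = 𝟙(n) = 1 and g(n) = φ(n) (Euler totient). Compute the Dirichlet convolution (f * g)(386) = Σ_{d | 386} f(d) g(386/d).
(𝟙 * φ)(386) = 386

Divisors of 386: [1, 2, 193, 386]. For each d | 386:
  d = 1: 𝟙(1) · φ(386/1) = 1 · 192 = 192
  d = 2: 𝟙(2) · φ(386/2) = 1 · 192 = 192
  d = 193: 𝟙(193) · φ(386/193) = 1 · 1 = 1
  d = 386: 𝟙(386) · φ(386/386) = 1 · 1 = 1
Summing: (𝟙 * φ)(386) = 192 + 192 + 1 + 1 = 386.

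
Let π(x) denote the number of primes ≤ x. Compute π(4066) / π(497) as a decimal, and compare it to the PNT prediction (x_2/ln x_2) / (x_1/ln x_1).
π(4066)/π(497) = 560/94 ≈ 5.9574;  PNT prediction ≈ 6.1120.

π(497) = 94 and π(4066) = 560, so π(4066)/π(497) ≈ 5.9574. The PNT-predicted ratio is (4066/ln(4066)) / (497/ln(497)) ≈ 6.1120. The two agree to within a few percent, as expected.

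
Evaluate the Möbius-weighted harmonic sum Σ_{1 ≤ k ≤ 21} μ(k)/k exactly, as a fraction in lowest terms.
Σ μ(k)/k = -15019/4849845

Values of μ(k) for 1 ≤ k ≤ 21: μ(1) = 1, μ(2) = -1, μ(3) = -1, μ(5) = -1, μ(6) = 1, μ(7) = -1, μ(10) = 1, μ(11) = -1, μ(13) = -1, μ(14) = 1, μ(15) = 1, μ(17) = -1, μ(19) = -1, μ(21) = 1, with μ = 0 on non-squarefree integers. Summing μ(k)/k for k where μ(k) ≠ 0 gives -15019/4849845 ≈ -0.0031. (PNT ⟺ this sum → 0 as n → ∞.)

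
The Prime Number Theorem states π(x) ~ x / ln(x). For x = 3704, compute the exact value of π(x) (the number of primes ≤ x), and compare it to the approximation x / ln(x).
π(3704) = 517;  x/ln(x) ≈ 450.76;  relative error ≈ 12.81%.

Directly count primes up to 3704: π(3704) = 517. The PNT approximation gives 3704/ln(3704) ≈ 3704/8.21717 ≈ 450.76. Relative error (π(x) − x/ln(x)) / π(x) ≈ 12.81%; the approximation is known to undercount slightly (Li(x) is a better estimate).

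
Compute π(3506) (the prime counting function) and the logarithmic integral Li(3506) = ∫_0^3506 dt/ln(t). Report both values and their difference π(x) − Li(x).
π(3506) = 489;  Li(3506) ≈ 505.34;  π(x) − Li(x) ≈ -16.34.

Direct count of primes ≤ 3506 gives π(3506) = 489. Numerical evaluation of the logarithmic integral gives Li(3506) ≈ 505.34. The difference π(x) − Li(x) ≈ -16.34 is typically negative for small/moderate x (Li(x) overestimates), though Littlewood's theorem shows this sign changes infinitely often.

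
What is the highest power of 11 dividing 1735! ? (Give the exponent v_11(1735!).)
v_11(1735!) = 172

Legendre's formula: v_p(n!) = Σ_{k ≥ 1} ⌊n / p^k⌋. For p = 11, n = 1735, the terms are:
  ⌊1735/11^1⌋ = ⌊1735/11⌋ = 157
  ⌊1735/11^2⌋ = ⌊1735/121⌋ = 14
  ⌊1735/11^3⌋ = ⌊1735/1331⌋ = 1
(the next term ⌊1735/11^4⌋ = 0, terminating the sum). Summing: v_11(1735!) = 157 + 14 + 1 = 172.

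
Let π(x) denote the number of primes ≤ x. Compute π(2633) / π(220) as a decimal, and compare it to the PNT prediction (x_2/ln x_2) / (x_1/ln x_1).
π(2633)/π(220) = 382/47 ≈ 8.1277;  PNT prediction ≈ 8.1962.

π(220) = 47 and π(2633) = 382, so π(2633)/π(220) ≈ 8.1277. The PNT-predicted ratio is (2633/ln(2633)) / (220/ln(220)) ≈ 8.1962. The two agree to within a few percent, as expected.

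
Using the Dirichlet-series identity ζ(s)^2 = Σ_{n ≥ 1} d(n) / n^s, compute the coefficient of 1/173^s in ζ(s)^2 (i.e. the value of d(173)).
d(173) = 2

ζ(s)^2 = (Σ 1/m^s)(Σ 1/k^s). The coefficient of 1/n^s in the product is the number of ordered pairs (m, k) with mk = n, which equals d(n). For n = 173, divisors are [1, 173], so d(173) = 2.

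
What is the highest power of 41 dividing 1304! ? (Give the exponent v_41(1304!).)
v_41(1304!) = 31

Legendre's formula: v_p(n!) = Σ_{k ≥ 1} ⌊n / p^k⌋. For p = 41, n = 1304, the terms are:
  ⌊1304/41^1⌋ = ⌊1304/41⌋ = 31
(the next term ⌊1304/41^2⌋ = 0, terminating the sum). Summing: v_41(1304!) = 31 = 31.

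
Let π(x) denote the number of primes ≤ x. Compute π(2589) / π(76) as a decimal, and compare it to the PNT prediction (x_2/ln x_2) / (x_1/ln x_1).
π(2589)/π(76) = 376/21 ≈ 17.9048;  PNT prediction ≈ 18.7720.

π(76) = 21 and π(2589) = 376, so π(2589)/π(76) ≈ 17.9048. The PNT-predicted ratio is (2589/ln(2589)) / (76/ln(76)) ≈ 18.7720. The two agree to within a few percent, as expected.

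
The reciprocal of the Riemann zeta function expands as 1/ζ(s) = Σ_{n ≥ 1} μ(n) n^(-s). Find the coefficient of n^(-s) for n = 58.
μ(58) = 1

Factor n = 58 = 2 · 29. μ(n) = 0 if any exponent ≥ 2 (not squarefree); otherwise μ(n) = (−1)^{ω(n)} where ω(n) is the number of distinct prime factors. Applying: μ(58) = 1.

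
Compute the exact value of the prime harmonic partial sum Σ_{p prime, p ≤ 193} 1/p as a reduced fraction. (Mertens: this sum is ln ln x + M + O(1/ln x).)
Σ 1/p = 385774678978047295113064712800727674369526436922217581784412894295689697835549/198962376391690981640415251545285153602734402721821058212203976095413910572270

π(193) = 44, so the primes ≤ 193 are [2, 3, 5, 7, 11, 13, 17, 19, 23, 29, 31, 37, 41, 43, 47, 53, 59, 61, 67, 71, 73, 79, 83, 89, 97, 101, 103, 107, 109, 113, 127, 131, 137, 139, 149, 151, 157, 163, 167, 173, 179, 181, 191, 193]. Summing 1/p over these primes: 385774678978047295113064712800727674369526436922217581784412894295689697835549/198962376391690981640415251545285153602734402721821058212203976095413910572270 ≈ 1.9389. Mertens estimate ln ln(193) + 0.2615 ≈ 1.9221.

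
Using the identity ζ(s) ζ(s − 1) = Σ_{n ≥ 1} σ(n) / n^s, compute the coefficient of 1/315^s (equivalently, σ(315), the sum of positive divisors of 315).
σ(315) = 624

In the product (Σ m^0/m^s)(Σ k / k^s) = Σ (Σ_{d | n} d) / n^s, the coefficient of 1/n^s is σ(n) = Σ_{d | n} d. For n = 315, divisors are [1, 3, 5, 7, 9, 15, 21, 35, 45, 63, 105, 315]; summing: σ(315) = 624.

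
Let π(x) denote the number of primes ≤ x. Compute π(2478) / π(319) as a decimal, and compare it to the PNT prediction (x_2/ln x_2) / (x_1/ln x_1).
π(2478)/π(319) = 367/66 ≈ 5.5606;  PNT prediction ≈ 5.7304.

π(319) = 66 and π(2478) = 367, so π(2478)/π(319) ≈ 5.5606. The PNT-predicted ratio is (2478/ln(2478)) / (319/ln(319)) ≈ 5.7304. The two agree to within a few percent, as expected.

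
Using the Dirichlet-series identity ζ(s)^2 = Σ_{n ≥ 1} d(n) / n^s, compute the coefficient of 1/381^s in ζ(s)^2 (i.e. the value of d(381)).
d(381) = 4

ζ(s)^2 = (Σ 1/m^s)(Σ 1/k^s). The coefficient of 1/n^s in the product is the number of ordered pairs (m, k) with mk = n, which equals d(n). For n = 381, divisors are [1, 3, 127, 381], so d(381) = 4.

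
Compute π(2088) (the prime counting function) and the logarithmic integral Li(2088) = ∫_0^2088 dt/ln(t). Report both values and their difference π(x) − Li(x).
π(2088) = 315;  Li(2088) ≈ 326.35;  π(x) − Li(x) ≈ -11.35.

Direct count of primes ≤ 2088 gives π(2088) = 315. Numerical evaluation of the logarithmic integral gives Li(2088) ≈ 326.35. The difference π(x) − Li(x) ≈ -11.35 is typically negative for small/moderate x (Li(x) overestimates), though Littlewood's theorem shows this sign changes infinitely often.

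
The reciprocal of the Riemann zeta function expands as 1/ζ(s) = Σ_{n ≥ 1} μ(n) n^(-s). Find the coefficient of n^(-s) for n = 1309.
μ(1309) = -1

Factor n = 1309 = 7 · 11 · 17. μ(n) = 0 if any exponent ≥ 2 (not squarefree); otherwise μ(n) = (−1)^{ω(n)} where ω(n) is the number of distinct prime factors. Applying: μ(1309) = -1.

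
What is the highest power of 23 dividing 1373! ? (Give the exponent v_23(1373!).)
v_23(1373!) = 61

Legendre's formula: v_p(n!) = Σ_{k ≥ 1} ⌊n / p^k⌋. For p = 23, n = 1373, the terms are:
  ⌊1373/23^1⌋ = ⌊1373/23⌋ = 59
  ⌊1373/23^2⌋ = ⌊1373/529⌋ = 2
(the next term ⌊1373/23^3⌋ = 0, terminating the sum). Summing: v_23(1373!) = 59 + 2 = 61.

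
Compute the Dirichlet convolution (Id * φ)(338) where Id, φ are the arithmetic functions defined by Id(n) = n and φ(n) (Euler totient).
(Id * φ)(338) = 1443

Divisors of 338: [1, 2, 13, 26, 169, 338]. For each d | 338:
  d = 1: Id(1) · φ(338/1) = 1 · 156 = 156
  d = 2: Id(2) · φ(338/2) = 2 · 156 = 312
  d = 13: Id(13) · φ(338/13) = 13 · 12 = 156
  d = 26: Id(26) · φ(338/26) = 26 · 12 = 312
  d = 169: Id(169) · φ(338/169) = 169 · 1 = 169
  d = 338: Id(338) · φ(338/338) = 338 · 1 = 338
Summing: (Id * φ)(338) = 156 + 312 + 156 + 312 + 169 + 338 = 1443.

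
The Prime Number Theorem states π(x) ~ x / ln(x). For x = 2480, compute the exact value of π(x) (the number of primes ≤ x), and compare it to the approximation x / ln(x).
π(2480) = 367;  x/ln(x) ≈ 317.30;  relative error ≈ 13.54%.

Directly count primes up to 2480: π(2480) = 367. The PNT approximation gives 2480/ln(2480) ≈ 2480/7.81601 ≈ 317.30. Relative error (π(x) − x/ln(x)) / π(x) ≈ 13.54%; the approximation is known to undercount slightly (Li(x) is a better estimate).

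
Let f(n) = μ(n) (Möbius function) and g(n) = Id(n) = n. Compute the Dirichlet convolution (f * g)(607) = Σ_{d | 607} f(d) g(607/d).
(μ * Id)(607) = 606

Divisors of 607: [1, 607]. For each d | 607:
  d = 1: μ(1) · Id(607/1) = 1 · 607 = 607
  d = 607: μ(607) · Id(607/607) = -1 · 1 = -1
Summing: (μ * Id)(607) = 607 + -1 = 606.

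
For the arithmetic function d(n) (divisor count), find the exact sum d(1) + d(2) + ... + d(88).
Σ_{n ≤ 88} d(n) = 411

Compute d(n) for each 1 ≤ n ≤ 88: d(1) = 1, d(2) = 2, d(3) = 2, d(4) = 3, d(5) = 2, d(6) = 4, d(7) = 2, d(8) = 4, d(9) = 3, d(10) = 4, d(11) = 2, d(12) = 6, d(13) = 2, d(14) = 4, d(15) = 4, d(16) = 5, d(17) = 2, d(18) = 6, d(19) = 2, d(20) = 6, d(21) = 4, d(22) = 4, d(23) = 2, d(24) = 8, d(25) = 3, d(26) = 4, d(27) = 4, d(28) = 6, d(29) = 2, d(30) = 8, d(31) = 2, d(32) = 6, d(33) = 4, d(34) = 4, d(35) = 4, d(36) = 9, d(37) = 2, d(38) = 4, d(39) = 4, d(40) = 8, d(41) = 2, d(42) = 8, d(43) = 2, d(44) = 6, d(45) = 6, d(46) = 4, d(47) = 2, d(48) = 10, d(49) = 3, d(50) = 6, d(51) = 4, d(52) = 6, d(53) = 2, d(54) = 8, d(55) = 4, d(56) = 8, d(57) = 4, d(58) = 4, d(59) = 2, d(60) = 12, d(61) = 2, d(62) = 4, d(63) = 6, d(64) = 7, d(65) = 4, d(66) = 8, d(67) = 2, d(68) = 6, d(69) = 4, d(70) = 8, d(71) = 2, d(72) = 12, d(73) = 2, d(74) = 4, d(75) = 6, d(76) = 6, d(77) = 4, d(78) = 8, d(79) = 2, d(80) = 10, d(81) = 5, d(82) = 4, d(83) = 2, d(84) = 12, d(85) = 4, d(86) = 4, d(87) = 4, d(88) = 8. Summing all 88 values: 411. (Dirichlet's divisor formula: Σ_{n ≤ x} d(n) = x ln(x) + (2γ − 1) x + O(√x). For x = 88, the asymptotic estimate is ≈ 407.60.)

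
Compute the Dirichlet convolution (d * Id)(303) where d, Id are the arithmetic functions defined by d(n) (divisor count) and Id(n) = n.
(d * Id)(303) = 515

Divisors of 303: [1, 3, 101, 303]. For each d | 303:
  d = 1: d(1) · Id(303/1) = 1 · 303 = 303
  d = 3: d(3) · Id(303/3) = 2 · 101 = 202
  d = 101: d(101) · Id(303/101) = 2 · 3 = 6
  d = 303: d(303) · Id(303/303) = 4 · 1 = 4
Summing: (d * Id)(303) = 303 + 202 + 6 + 4 = 515.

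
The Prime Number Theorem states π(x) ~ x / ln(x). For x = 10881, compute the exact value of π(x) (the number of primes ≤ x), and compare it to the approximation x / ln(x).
π(10881) = 1322;  x/ln(x) ≈ 1170.66;  relative error ≈ 11.45%.

Directly count primes up to 10881: π(10881) = 1322. The PNT approximation gives 10881/ln(10881) ≈ 10881/9.29477 ≈ 1170.66. Relative error (π(x) − x/ln(x)) / π(x) ≈ 11.45%; the approximation is known to undercount slightly (Li(x) is a better estimate).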